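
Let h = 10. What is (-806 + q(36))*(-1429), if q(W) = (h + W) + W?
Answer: 1034596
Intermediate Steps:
q(W) = 10 + 2*W (q(W) = (10 + W) + W = 10 + 2*W)
(-806 + q(36))*(-1429) = (-806 + (10 + 2*36))*(-1429) = (-806 + (10 + 72))*(-1429) = (-806 + 82)*(-1429) = -724*(-1429) = 1034596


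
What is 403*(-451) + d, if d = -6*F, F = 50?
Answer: -182053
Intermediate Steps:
d = -300 (d = -6*50 = -300)
403*(-451) + d = 403*(-451) - 300 = -181753 - 300 = -182053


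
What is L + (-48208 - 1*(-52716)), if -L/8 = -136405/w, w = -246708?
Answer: 277767106/61677 ≈ 4503.6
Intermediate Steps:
L = -272810/61677 (L = -(-1091240)/(-246708) = -(-1091240)*(-1)/246708 = -8*136405/246708 = -272810/61677 ≈ -4.4232)
L + (-48208 - 1*(-52716)) = -272810/61677 + (-48208 - 1*(-52716)) = -272810/61677 + (-48208 + 52716) = -272810/61677 + 4508 = 277767106/61677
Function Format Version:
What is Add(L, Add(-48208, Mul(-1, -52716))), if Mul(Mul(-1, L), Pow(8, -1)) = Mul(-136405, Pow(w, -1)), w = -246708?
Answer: Rational(277767106, 61677) ≈ 4503.6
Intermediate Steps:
L = Rational(-272810, 61677) (L = Mul(-8, Mul(-136405, Pow(-246708, -1))) = Mul(-8, Mul(-136405, Rational(-1, 246708))) = Mul(-8, Rational(136405, 246708)) = Rational(-272810, 61677) ≈ -4.4232)
Add(L, Add(-48208, Mul(-1, -52716))) = Add(Rational(-272810, 61677), Add(-48208, Mul(-1, -52716))) = Add(Rational(-272810, 61677), Add(-48208, 52716)) = Add(Rational(-272810, 61677), 4508) = Rational(277767106, 61677)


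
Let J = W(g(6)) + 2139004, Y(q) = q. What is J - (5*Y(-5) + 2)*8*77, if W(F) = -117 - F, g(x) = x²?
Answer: 2153019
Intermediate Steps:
J = 2138851 (J = (-117 - 1*6²) + 2139004 = (-117 - 1*36) + 2139004 = (-117 - 36) + 2139004 = -153 + 2139004 = 2138851)
J - (5*Y(-5) + 2)*8*77 = 2138851 - (5*(-5) + 2)*8*77 = 2138851 - (-25 + 2)*8*77 = 2138851 - (-23*8)*77 = 2138851 - (-184)*77 = 2138851 - 1*(-14168) = 2138851 + 14168 = 2153019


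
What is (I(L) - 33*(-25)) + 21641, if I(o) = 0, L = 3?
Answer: 22466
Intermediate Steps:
(I(L) - 33*(-25)) + 21641 = (0 - 33*(-25)) + 21641 = (0 + 825) + 21641 = 825 + 21641 = 22466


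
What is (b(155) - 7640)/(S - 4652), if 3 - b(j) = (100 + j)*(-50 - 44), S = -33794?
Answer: -16333/38446 ≈ -0.42483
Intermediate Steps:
b(j) = 9403 + 94*j (b(j) = 3 - (100 + j)*(-50 - 44) = 3 - (100 + j)*(-94) = 3 - (-9400 - 94*j) = 3 + (9400 + 94*j) = 9403 + 94*j)
(b(155) - 7640)/(S - 4652) = ((9403 + 94*155) - 7640)/(-33794 - 4652) = ((9403 + 14570) - 7640)/(-38446) = (23973 - 7640)*(-1/38446) = 16333*(-1/38446) = -16333/38446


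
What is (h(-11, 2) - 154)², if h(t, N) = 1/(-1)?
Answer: 24025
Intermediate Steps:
h(t, N) = -1
(h(-11, 2) - 154)² = (-1 - 154)² = (-155)² = 24025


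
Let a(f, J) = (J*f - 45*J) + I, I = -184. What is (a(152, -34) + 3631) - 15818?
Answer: -16009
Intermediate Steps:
a(f, J) = -184 - 45*J + J*f (a(f, J) = (J*f - 45*J) - 184 = (-45*J + J*f) - 184 = -184 - 45*J + J*f)
(a(152, -34) + 3631) - 15818 = ((-184 - 45*(-34) - 34*152) + 3631) - 15818 = ((-184 + 1530 - 5168) + 3631) - 15818 = (-3822 + 3631) - 15818 = -191 - 15818 = -16009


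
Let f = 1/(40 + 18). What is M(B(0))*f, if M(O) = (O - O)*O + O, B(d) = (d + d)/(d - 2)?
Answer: 0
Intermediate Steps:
B(d) = 2*d/(-2 + d) (B(d) = (2*d)/(-2 + d) = 2*d/(-2 + d))
f = 1/58 ≈ 0.017241
M(O) = O (M(O) = 0*O + O = 0 + O = O)
M(B(0))*f = (2*0/(-2 + 0))*(1/58) = (2*0/(-2))*(1/58) = (2*0*(-½))*(1/58) = 0*(1/58) = 0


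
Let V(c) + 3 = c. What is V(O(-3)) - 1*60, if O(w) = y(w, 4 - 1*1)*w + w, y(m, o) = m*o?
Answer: -39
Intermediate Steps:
O(w) = w + 3*w**2 (O(w) = (w*(4 - 1*1))*w + w = (w*(4 - 1))*w + w = (w*3)*w + w = (3*w)*w + w = 3*w**2 + w = w + 3*w**2)
V(c) = -3 + c
V(O(-3)) - 1*60 = (-3 - 3*(1 + 3*(-3))) - 1*60 = (-3 - 3*(1 - 9)) - 60 = (-3 - 3*(-8)) - 60 = (-3 + 24) - 60 = 21 - 60 = -39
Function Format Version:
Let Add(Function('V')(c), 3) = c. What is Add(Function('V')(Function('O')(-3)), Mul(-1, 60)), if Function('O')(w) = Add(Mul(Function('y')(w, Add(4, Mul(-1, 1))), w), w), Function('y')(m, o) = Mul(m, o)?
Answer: -39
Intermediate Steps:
Function('O')(w) = Add(w, Mul(3, Pow(w, 2))) (Function('O')(w) = Add(Mul(Mul(w, Add(4, Mul(-1, 1))), w), w) = Add(Mul(Mul(w, Add(4, -1)), w), w) = Add(Mul(Mul(w, 3), w), w) = Add(Mul(Mul(3, w), w), w) = Add(Mul(3, Pow(w, 2)), w) = Add(w, Mul(3, Pow(w, 2))))
Function('V')(c) = Add(-3, c)
Add(Function('V')(Function('O')(-3)), Mul(-1, 60)) = Add(Add(-3, Mul(-3, Add(1, Mul(3, -3)))), Mul(-1, 60)) = Add(Add(-3, Mul(-3, Add(1, -9))), -60) = Add(Add(-3, Mul(-3, -8)), -60) = Add(Add(-3, 24), -60) = Add(21, -60) = -39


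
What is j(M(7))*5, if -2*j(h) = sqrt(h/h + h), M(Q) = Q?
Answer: -5*sqrt(2) ≈ -7.0711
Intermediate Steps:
j(h) = -sqrt(1 + h)/2 (j(h) = -sqrt(h/h + h)/2 = -sqrt(1 + h)/2)
j(M(7))*5 = -sqrt(1 + 7)/2*5 = -sqrt(2)*5 = -5*sqrt(2)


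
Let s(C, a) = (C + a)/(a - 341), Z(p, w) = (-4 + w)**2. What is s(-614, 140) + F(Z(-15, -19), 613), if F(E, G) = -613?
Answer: -40913/67 ≈ -610.64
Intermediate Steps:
s(C, a) = (C + a)/(-341 + a)
s(-614, 140) + F(Z(-15, -19), 613) = (-614 + 140)/(-341 + 140) - 613 = -474/(-201) - 613 = -1/201*(-474) - 613 = 158/67 - 613 = -40913/67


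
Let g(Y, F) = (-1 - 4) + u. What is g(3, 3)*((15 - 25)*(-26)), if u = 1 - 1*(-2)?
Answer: -520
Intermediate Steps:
u = 3 (u = 1 + 2 = 3)
g(Y, F) = -2 (g(Y, F) = (-1 - 4) + 3 = -5 + 3 = -2)
g(3, 3)*((15 - 25)*(-26)) = -2*(15 - 25)*(-26) = -(-20)*(-26) = -2*260 = -520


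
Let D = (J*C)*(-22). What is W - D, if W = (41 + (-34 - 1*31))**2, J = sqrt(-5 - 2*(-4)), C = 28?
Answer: 576 + 616*sqrt(3) ≈ 1642.9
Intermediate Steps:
J = sqrt(3) (J = sqrt(-5 + 8) = sqrt(3) ≈ 1.7320)
D = -616*sqrt(3) (D = (sqrt(3)*28)*(-22) = (28*sqrt(3))*(-22) = -616*sqrt(3) ≈ -1066.9)
W = 576 (W = (41 + (-34 - 31))**2 = (41 - 65)**2 = (-24)**2 = 576)
W - D = 576 - (-616)*sqrt(3) = 576 + 616*sqrt(3)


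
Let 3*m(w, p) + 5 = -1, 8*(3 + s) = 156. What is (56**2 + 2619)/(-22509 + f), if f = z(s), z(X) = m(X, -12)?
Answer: -5755/22511 ≈ -0.25565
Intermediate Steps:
s = 33/2 (s = -3 + (1/8)*156 = -3 + 39/2 = 33/2 ≈ 16.500)
m(w, p) = -2 (m(w, p) = -5/3 + (1/3)*(-1) = -5/3 - 1/3 = -2)
z(X) = -2
f = -2
(56**2 + 2619)/(-22509 + f) = (56**2 + 2619)/(-22509 - 2) = (3136 + 2619)/(-22511) = 5755*(-1/22511) = -5755/22511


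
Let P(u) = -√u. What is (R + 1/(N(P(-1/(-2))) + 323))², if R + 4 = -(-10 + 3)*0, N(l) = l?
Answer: 695525976326/43537743649 - 1667964*√2/43537743649 ≈ 15.975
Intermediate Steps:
R = -4 (R = -4 - (-10 + 3)*0 = -4 - (-7)*0 = -4 - 1*0 = -4 + 0 = -4)
(R + 1/(N(P(-1/(-2))) + 323))² = (-4 + 1/(-√(-1/(-2)) + 323))² = (-4 + 1/(-√(-1*(-½)) + 323))² = (-4 + 1/(-√(½) + 323))² = (-4 + 1/(-√2/2 + 323))² = (-4 + 1/(323 - √2/2))²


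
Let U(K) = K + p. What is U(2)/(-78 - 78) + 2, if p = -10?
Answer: 80/39 ≈ 2.0513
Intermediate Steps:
U(K) = -10 + K (U(K) = K - 10 = -10 + K)
U(2)/(-78 - 78) + 2 = (-10 + 2)/(-78 - 78) + 2 = -8/(-156) + 2 = -1/156*(-8) + 2 = 2/39 + 2 = 80/39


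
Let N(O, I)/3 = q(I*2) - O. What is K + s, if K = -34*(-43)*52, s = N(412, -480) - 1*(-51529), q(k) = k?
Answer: 123437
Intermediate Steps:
N(O, I) = -3*O + 6*I (N(O, I) = 3*(I*2 - O) = 3*(2*I - O) = 3*(-O + 2*I) = -3*O + 6*I)
s = 47413 (s = (-3*412 + 6*(-480)) - 1*(-51529) = (-1236 - 2880) + 51529 = -4116 + 51529 = 47413)
K = 76024 (K = -(-1462)*52 = -1*(-76024) = 76024)
K + s = 76024 + 47413 = 123437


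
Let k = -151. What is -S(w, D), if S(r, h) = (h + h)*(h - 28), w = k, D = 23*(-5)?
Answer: -32890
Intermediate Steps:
D = -115
w = -151
S(r, h) = 2*h*(-28 + h) (S(r, h) = (2*h)*(-28 + h) = 2*h*(-28 + h))
-S(w, D) = -2*(-115)*(-28 - 115) = -2*(-115)*(-143) = -1*32890 = -32890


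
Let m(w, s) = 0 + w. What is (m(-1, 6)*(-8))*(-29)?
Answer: -232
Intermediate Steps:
m(w, s) = w
(m(-1, 6)*(-8))*(-29) = -1*(-8)*(-29) = 8*(-29) = -232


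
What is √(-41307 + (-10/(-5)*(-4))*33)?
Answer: 3*I*√4619 ≈ 203.89*I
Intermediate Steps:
√(-41307 + (-10/(-5)*(-4))*33) = √(-41307 + (-10*(-⅕)*(-4))*33) = √(-41307 + (2*(-4))*33) = √(-41307 - 8*33) = √(-41307 - 264) = √(-41571) = 3*I*√4619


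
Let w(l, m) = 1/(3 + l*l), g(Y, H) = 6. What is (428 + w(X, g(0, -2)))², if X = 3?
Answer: 26388769/144 ≈ 1.8326e+5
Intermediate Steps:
w(l, m) = 1/(3 + l²)
(428 + w(X, g(0, -2)))² = (428 + 1/(3 + 3²))² = (428 + 1/(3 + 9))² = (428 + 1/12)² = (5137/12)² = 26388769/144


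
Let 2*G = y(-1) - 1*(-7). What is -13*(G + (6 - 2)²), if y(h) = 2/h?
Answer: -481/2 ≈ -240.50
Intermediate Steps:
G = 5/2 (G = (2/(-1) - 1*(-7))/2 = (2*(-1) + 7)/2 = (-2 + 7)/2 = (½)*5 = 5/2 ≈ 2.5000)
-13*(G + (6 - 2)²) = -13*(5/2 + (6 - 2)²) = -13*(5/2 + 4²) = -13*(5/2 + 16) = -13*37/2 = -481/2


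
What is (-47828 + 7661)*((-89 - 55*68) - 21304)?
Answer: 1009517211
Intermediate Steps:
(-47828 + 7661)*((-89 - 55*68) - 21304) = -40167*((-89 - 3740) - 21304) = -40167*(-3829 - 21304) = -40167*(-25133) = 1009517211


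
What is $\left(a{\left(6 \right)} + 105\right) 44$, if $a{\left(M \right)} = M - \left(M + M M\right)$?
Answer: $3036$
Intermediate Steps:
$a{\left(M \right)} = - M^{2}$ ($a{\left(M \right)} = M - \left(M + M^{2}\right) = - M^{2}$)
$\left(a{\left(6 \right)} + 105\right) 44 = \left(- 6^{2} + 105\right) 44 = \left(\left(-1\right) 36 + 105\right) 44 = \left(-36 + 105\right) 44 = 69 \cdot 44 = 3036$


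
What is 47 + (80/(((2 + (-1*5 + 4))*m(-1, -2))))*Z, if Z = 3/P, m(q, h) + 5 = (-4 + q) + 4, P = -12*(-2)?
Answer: 136/3 ≈ 45.333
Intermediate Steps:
P = 24
m(q, h) = -5 + q (m(q, h) = -5 + ((-4 + q) + 4) = -5 + q)
Z = 1/8 (Z = 3/24 = 3*(1/24) = 1/8 ≈ 0.12500)
47 + (80/(((2 + (-1*5 + 4))*m(-1, -2))))*Z = 47 + (80/(((2 + (-1*5 + 4))*(-5 - 1))))*(1/8) = 47 + (80/(((2 + (-5 + 4))*(-6))))*(1/8) = 47 + (80/(((2 - 1)*(-6))))*(1/8) = 47 + (80/((1*(-6))))*(1/8) = 47 + (80/(-6))*(1/8) = 47 + (80*(-1/6))*(1/8) = 47 - 40/3*1/8 = 47 - 5/3 = 136/3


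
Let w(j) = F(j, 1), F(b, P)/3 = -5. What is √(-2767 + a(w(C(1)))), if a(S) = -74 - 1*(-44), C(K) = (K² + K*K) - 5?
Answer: I*√2797 ≈ 52.887*I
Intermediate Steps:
F(b, P) = -15 (F(b, P) = 3*(-5) = -15)
C(K) = -5 + 2*K² (C(K) = (K² + K²) - 5 = 2*K² - 5 = -5 + 2*K²)
w(j) = -15
a(S) = -30 (a(S) = -74 + 44 = -30)
√(-2767 + a(w(C(1)))) = √(-2767 - 30) = √(-2797) = I*√2797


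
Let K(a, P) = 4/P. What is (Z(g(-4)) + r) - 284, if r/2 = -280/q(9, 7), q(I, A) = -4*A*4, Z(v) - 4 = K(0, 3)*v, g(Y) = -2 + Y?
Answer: -283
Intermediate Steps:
Z(v) = 4 + 4*v/3 (Z(v) = 4 + (4/3)*v = 4 + (4*(⅓))*v = 4 + 4*v/3)
q(I, A) = -16*A
r = 5 (r = 2*(-280/((-16*7))) = 2*(-280/(-112)) = 2*(-280*(-1/112)) = 2*(5/2) = 5)
(Z(g(-4)) + r) - 284 = ((4 + 4*(-2 - 4)/3) + 5) - 284 = ((4 + (4/3)*(-6)) + 5) - 284 = ((4 - 8) + 5) - 284 = (-4 + 5) - 284 = 1 - 284 = -283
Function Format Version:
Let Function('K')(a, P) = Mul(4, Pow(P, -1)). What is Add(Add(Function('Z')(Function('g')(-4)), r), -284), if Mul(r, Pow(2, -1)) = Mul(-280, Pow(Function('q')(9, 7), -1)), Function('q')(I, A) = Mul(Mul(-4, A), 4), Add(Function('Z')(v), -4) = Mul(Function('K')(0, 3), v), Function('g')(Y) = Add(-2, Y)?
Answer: -283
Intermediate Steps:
Function('Z')(v) = Add(4, Mul(Rational(4, 3), v)) (Function('Z')(v) = Add(4, Mul(Mul(4, Pow(3, -1)), v)) = Add(4, Mul(Mul(4, Rational(1, 3)), v)) = Add(4, Mul(Rational(4, 3), v)))
Function('q')(I, A) = Mul(-16, A)
r = 5 (r = Mul(2, Mul(-280, Pow(Mul(-16, 7), -1))) = Mul(2, Mul(-280, Pow(-112, -1))) = Mul(2, Mul(-280, Rational(-1, 112))) = Mul(2, Rational(5, 2)) = 5)
Add(Add(Function('Z')(Function('g')(-4)), r), -284) = Add(Add(Add(4, Mul(Rational(4, 3), Add(-2, -4))), 5), -284) = Add(Add(Add(4, Mul(Rational(4, 3), -6)), 5), -284) = Add(Add(Add(4, -8), 5), -284) = Add(Add(-4, 5), -284) = Add(1, -284) = -283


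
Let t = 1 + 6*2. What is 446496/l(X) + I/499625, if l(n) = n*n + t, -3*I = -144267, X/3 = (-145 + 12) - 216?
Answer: 137898391879/273849958375 ≈ 0.50355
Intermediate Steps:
t = 13 (t = 1 + 12 = 13)
X = -1047 (X = 3*((-145 + 12) - 216) = 3*(-133 - 216) = 3*(-349) = -1047)
I = 48089 (I = -1/3*(-144267) = 48089)
l(n) = 13 + n**2 (l(n) = n*n + 13 = n**2 + 13 = 13 + n**2)
446496/l(X) + I/499625 = 446496/(13 + (-1047)**2) + 48089/499625 = 446496/(13 + 1096209) + 48089*(1/499625) = 446496/1096222 + 48089/499625 = 446496*(1/1096222) + 48089/499625 = 223248/548111 + 48089/499625 = 137898391879/273849958375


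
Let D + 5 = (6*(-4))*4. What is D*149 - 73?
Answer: -15122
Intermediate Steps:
D = -101 (D = -5 + (6*(-4))*4 = -5 - 24*4 = -5 - 96 = -101)
D*149 - 73 = -101*149 - 73 = -15049 - 73 = -15122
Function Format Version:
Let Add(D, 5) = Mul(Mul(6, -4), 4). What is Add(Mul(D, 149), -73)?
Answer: -15122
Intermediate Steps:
D = -101 (D = Add(-5, Mul(Mul(6, -4), 4)) = Add(-5, Mul(-24, 4)) = Add(-5, -96) = -101)
Add(Mul(D, 149), -73) = Add(Mul(-101, 149), -73) = Add(-15049, -73) = -15122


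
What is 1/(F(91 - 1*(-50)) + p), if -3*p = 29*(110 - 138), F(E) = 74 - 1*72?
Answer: 3/818 ≈ 0.0036675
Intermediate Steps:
F(E) = 2 (F(E) = 74 - 72 = 2)
p = 812/3 (p = -29*(110 - 138)/3 = -29*(-28)/3 = -⅓*(-812) = 812/3 ≈ 270.67)
1/(F(91 - 1*(-50)) + p) = 1/(2 + 812/3) = 1/(818/3) = 3/818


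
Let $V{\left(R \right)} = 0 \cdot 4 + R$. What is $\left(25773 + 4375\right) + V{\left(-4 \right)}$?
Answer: $30144$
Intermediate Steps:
$V{\left(R \right)} = R$ ($V{\left(R \right)} = 0 + R = R$)
$\left(25773 + 4375\right) + V{\left(-4 \right)} = \left(25773 + 4375\right) - 4 = 30148 - 4 = 30144$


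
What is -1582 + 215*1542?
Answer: 329948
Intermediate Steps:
-1582 + 215*1542 = -1582 + 331530 = 329948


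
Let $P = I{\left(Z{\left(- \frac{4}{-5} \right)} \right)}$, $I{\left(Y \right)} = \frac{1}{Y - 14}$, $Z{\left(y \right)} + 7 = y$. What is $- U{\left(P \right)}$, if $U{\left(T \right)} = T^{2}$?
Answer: $- \frac{25}{10201} \approx -0.0024507$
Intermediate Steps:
$Z{\left(y \right)} = -7 + y$
$I{\left(Y \right)} = \frac{1}{-14 + Y}$
$P = - \frac{5}{101}$ ($P = \frac{1}{-14 - \left(7 + \frac{4}{-5}\right)} = \frac{1}{-14 - \frac{31}{5}} = \frac{1}{- \frac{101}{5}} = - \frac{5}{101} \approx -0.049505$)
$- U{\left(P \right)} = - \left(- \frac{5}{101}\right)^{2} = \left(-1\right) \frac{25}{10201} = - \frac{25}{10201}$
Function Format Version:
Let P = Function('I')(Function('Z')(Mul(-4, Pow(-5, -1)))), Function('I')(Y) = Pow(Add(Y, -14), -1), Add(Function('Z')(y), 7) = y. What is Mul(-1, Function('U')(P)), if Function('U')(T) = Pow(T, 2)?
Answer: Rational(-25, 10201) ≈ -0.0024507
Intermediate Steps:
Function('Z')(y) = Add(-7, y)
Function('I')(Y) = Pow(Add(-14, Y), -1)
P = Rational(-5, 101) (P = Pow(Add(-14, Add(-7, Mul(-4, Pow(-5, -1)))), -1) = Pow(Add(-14, Add(-7, Mul(-4, Rational(-1, 5)))), -1) = Pow(Add(-14, Add(-7, Rational(4, 5))), -1) = Pow(Add(-14, Rational(-31, 5)), -1) = Pow(Rational(-101, 5), -1) = Rational(-5, 101) ≈ -0.049505)
Mul(-1, Function('U')(P)) = Mul(-1, Pow(Rational(-5, 101), 2)) = Mul(-1, Rational(25, 10201)) = Rational(-25, 10201)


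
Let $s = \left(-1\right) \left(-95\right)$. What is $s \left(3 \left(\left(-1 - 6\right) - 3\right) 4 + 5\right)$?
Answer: $-10925$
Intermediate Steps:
$s = 95$
$s \left(3 \left(\left(-1 - 6\right) - 3\right) 4 + 5\right) = 95 \left(3 \left(\left(-1 - 6\right) - 3\right) 4 + 5\right) = 95 \left(3 \left(-7 - 3\right) 4 + 5\right) = 95 \left(3 \left(-10\right) 4 + 5\right) = 95 \left(\left(-30\right) 4 + 5\right) = 95 \left(-120 + 5\right) = 95 \left(-115\right) = -10925$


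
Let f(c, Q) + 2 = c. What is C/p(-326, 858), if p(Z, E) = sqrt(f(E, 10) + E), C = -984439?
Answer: -984439*sqrt(1714)/1714 ≈ -23778.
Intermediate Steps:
f(c, Q) = -2 + c
p(Z, E) = sqrt(-2 + 2*E) (p(Z, E) = sqrt((-2 + E) + E) = sqrt(-2 + 2*E))
C/p(-326, 858) = -984439/sqrt(-2 + 2*858) = -984439/sqrt(-2 + 1716) = -984439*sqrt(1714)/1714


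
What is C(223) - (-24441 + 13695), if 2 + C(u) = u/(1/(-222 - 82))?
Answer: -57048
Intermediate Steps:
C(u) = -2 - 304*u (C(u) = -2 + u/(1/(-222 - 82)) = -2 + u/(1/(-304)) = -2 + u/(-1/304) = -2 + u*(-304) = -2 - 304*u)
C(223) - (-24441 + 13695) = (-2 - 304*223) - (-24441 + 13695) = (-2 - 67792) - 1*(-10746) = -67794 + 10746 = -57048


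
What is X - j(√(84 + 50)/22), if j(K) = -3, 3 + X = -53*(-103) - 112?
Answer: 5347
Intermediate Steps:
X = 5344 (X = -3 + (-53*(-103) - 112) = -3 + (5459 - 112) = -3 + 5347 = 5344)
X - j(√(84 + 50)/22) = 5344 - 1*(-3) = 5344 + 3 = 5347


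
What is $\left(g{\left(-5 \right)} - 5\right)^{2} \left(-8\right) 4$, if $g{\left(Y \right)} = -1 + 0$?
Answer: $-1152$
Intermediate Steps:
$g{\left(Y \right)} = -1$
$\left(g{\left(-5 \right)} - 5\right)^{2} \left(-8\right) 4 = \left(-1 - 5\right)^{2} \left(-8\right) 4 = \left(-6\right)^{2} \left(-8\right) 4 = 36 \left(-8\right) 4 = \left(-288\right) 4 = -1152$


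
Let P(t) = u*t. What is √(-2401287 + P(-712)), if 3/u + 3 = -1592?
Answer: 3*I*√678770083695/1595 ≈ 1549.6*I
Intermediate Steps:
u = -3/1595 (u = 3/(-3 - 1592) = 3/(-1595) = 3*(-1/1595) = -3/1595 ≈ -0.0018809)
P(t) = -3*t/1595
√(-2401287 + P(-712)) = √(-2401287 - 3/1595*(-712)) = √(-2401287 + 2136/1595) = √(-3830050629/1595) = 3*I*√678770083695/1595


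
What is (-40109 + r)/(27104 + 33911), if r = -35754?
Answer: -75863/61015 ≈ -1.2433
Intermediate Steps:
(-40109 + r)/(27104 + 33911) = (-40109 - 35754)/(27104 + 33911) = -75863/61015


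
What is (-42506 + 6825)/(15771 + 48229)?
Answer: -35681/64000 ≈ -0.55752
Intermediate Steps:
(-42506 + 6825)/(15771 + 48229) = -35681/64000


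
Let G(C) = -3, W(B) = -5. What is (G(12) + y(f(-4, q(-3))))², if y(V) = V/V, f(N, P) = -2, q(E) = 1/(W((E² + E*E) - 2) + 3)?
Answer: 4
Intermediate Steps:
q(E) = -½ (q(E) = 1/(-5 + 3) = 1/(-2) = -½)
y(V) = 1
(G(12) + y(f(-4, q(-3))))² = (-3 + 1)² = (-2)² = 4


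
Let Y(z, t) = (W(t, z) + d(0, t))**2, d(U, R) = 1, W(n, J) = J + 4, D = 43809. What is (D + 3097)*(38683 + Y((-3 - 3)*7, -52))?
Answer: 1878679112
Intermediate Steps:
W(n, J) = 4 + J
Y(z, t) = (5 + z)**2 (Y(z, t) = ((4 + z) + 1)**2 = (5 + z)**2)
(D + 3097)*(38683 + Y((-3 - 3)*7, -52)) = (43809 + 3097)*(38683 + (5 + (-3 - 3)*7)**2) = 46906*(38683 + (5 - 6*7)**2) = 46906*(38683 + (5 - 42)**2) = 46906*(38683 + (-37)**2) = 46906*(38683 + 1369) = 46906*40052 = 1878679112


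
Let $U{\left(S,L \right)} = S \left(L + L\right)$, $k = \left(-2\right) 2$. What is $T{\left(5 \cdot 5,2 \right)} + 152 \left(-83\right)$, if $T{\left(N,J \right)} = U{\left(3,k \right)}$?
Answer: $-12640$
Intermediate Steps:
$k = -4$
$U{\left(S,L \right)} = 2 L S$ ($U{\left(S,L \right)} = S 2 L = 2 L S$)
$T{\left(N,J \right)} = -24$ ($T{\left(N,J \right)} = 2 \left(-4\right) 3 = -24$)
$T{\left(5 \cdot 5,2 \right)} + 152 \left(-83\right) = -24 + 152 \left(-83\right) = -24 - 12616 = -12640$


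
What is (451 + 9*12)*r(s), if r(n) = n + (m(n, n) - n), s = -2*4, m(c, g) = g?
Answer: -4472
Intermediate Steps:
s = -8
r(n) = n (r(n) = n + (n - n) = n + 0 = n)
(451 + 9*12)*r(s) = (451 + 9*12)*(-8) = (451 + 108)*(-8) = 559*(-8) = -4472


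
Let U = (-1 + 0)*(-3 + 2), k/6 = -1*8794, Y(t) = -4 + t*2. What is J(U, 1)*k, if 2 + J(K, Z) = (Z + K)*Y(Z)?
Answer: 316584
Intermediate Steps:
Y(t) = -4 + 2*t
k = -52764 (k = 6*(-1*8794) = 6*(-8794) = -52764)
U = 1 (U = -1*(-1) = 1)
J(K, Z) = -2 + (-4 + 2*Z)*(K + Z) (J(K, Z) = -2 + (Z + K)*(-4 + 2*Z) = -2 + (K + Z)*(-4 + 2*Z) = -2 + (-4 + 2*Z)*(K + Z))
J(U, 1)*k = (-2 + 2*1*(-2 + 1) + 2*1*(-2 + 1))*(-52764) = (-2 + 2*1*(-1) + 2*1*(-1))*(-52764) = (-2 - 2 - 2)*(-52764) = -6*(-52764) = 316584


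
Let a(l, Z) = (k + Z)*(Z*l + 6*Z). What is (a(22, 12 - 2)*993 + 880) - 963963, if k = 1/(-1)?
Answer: 1539277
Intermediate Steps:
k = -1
a(l, Z) = (-1 + Z)*(6*Z + Z*l) (a(l, Z) = (-1 + Z)*(Z*l + 6*Z) = (-1 + Z)*(6*Z + Z*l))
(a(22, 12 - 2)*993 + 880) - 963963 = (((12 - 2)*(-6 - 1*22 + 6*(12 - 2) + (12 - 2)*22))*993 + 880) - 963963 = ((10*(-6 - 22 + 6*10 + 10*22))*993 + 880) - 963963 = ((10*(-6 - 22 + 60 + 220))*993 + 880) - 963963 = ((10*252)*993 + 880) - 963963 = (2520*993 + 880) - 963963 = (2502360 + 880) - 963963 = 2503240 - 963963 = 1539277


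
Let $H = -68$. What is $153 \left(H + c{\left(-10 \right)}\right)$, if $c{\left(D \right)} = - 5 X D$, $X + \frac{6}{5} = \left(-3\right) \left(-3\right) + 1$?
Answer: $56916$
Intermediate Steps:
$X = \frac{44}{5}$ ($X = - \frac{6}{5} + \left(\left(-3\right) \left(-3\right) + 1\right) = - \frac{6}{5} + \left(9 + 1\right) = - \frac{6}{5} + 10 = \frac{44}{5} \approx 8.8$)
$c{\left(D \right)} = - 44 D$ ($c{\left(D \right)} = \left(-5\right) \frac{44}{5} D = - 44 D$)
$153 \left(H + c{\left(-10 \right)}\right) = 153 \left(-68 - -440\right) = 153 \left(-68 + 440\right) = 153 \cdot 372 = 56916$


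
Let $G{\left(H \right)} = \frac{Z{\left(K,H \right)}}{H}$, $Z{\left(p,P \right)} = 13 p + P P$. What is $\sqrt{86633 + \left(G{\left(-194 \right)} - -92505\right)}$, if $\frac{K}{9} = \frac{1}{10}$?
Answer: $\frac{\sqrt{168368352855}}{970} \approx 423.02$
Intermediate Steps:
$K = \frac{9}{10} \approx 0.9$
$Z{\left(p,P \right)} = P^{2} + 13 p$ ($Z{\left(p,P \right)} = 13 p + P^{2} = P^{2} + 13 p$)
$G{\left(H \right)} = \frac{\frac{117}{10} + H^{2}}{H}$ ($G{\left(H \right)} = \frac{H^{2} + 13 \cdot \frac{9}{10}}{H} = \frac{H^{2} + \frac{117}{10}}{H} = \frac{\frac{117}{10} + H^{2}}{H}$)
$\sqrt{86633 + \left(G{\left(-194 \right)} - -92505\right)} = \sqrt{86633 - \left(-92311 + \frac{117}{1940}\right)} = \sqrt{86633 + \left(\left(-194 + \frac{117}{10} \left(- \frac{1}{194}\right)\right) + 92505\right)} = \sqrt{86633 + \left(\left(-194 - \frac{117}{1940}\right) + 92505\right)} = \sqrt{86633 + \left(- \frac{376477}{1940} + 92505\right)} = \sqrt{86633 + \frac{179083223}{1940}} = \sqrt{\frac{347151243}{1940}} = \frac{\sqrt{168368352855}}{970}$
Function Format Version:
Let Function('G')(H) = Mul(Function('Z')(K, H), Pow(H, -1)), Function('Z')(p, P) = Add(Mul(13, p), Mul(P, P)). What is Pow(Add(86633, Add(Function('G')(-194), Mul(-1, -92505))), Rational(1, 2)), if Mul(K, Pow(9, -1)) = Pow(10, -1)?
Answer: Mul(Rational(1, 970), Pow(168368352855, Rational(1, 2))) ≈ 423.02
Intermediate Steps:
K = Rational(9, 10) (K = Mul(9, Pow(10, -1)) = Mul(9, Rational(1, 10)) = Rational(9, 10) ≈ 0.90000)
Function('Z')(p, P) = Add(Pow(P, 2), Mul(13, p)) (Function('Z')(p, P) = Add(Mul(13, p), Pow(P, 2)) = Add(Pow(P, 2), Mul(13, p)))
Function('G')(H) = Mul(Pow(H, -1), Add(Rational(117, 10), Pow(H, 2))) (Function('G')(H) = Mul(Add(Pow(H, 2), Mul(13, Rational(9, 10))), Pow(H, -1)) = Mul(Add(Pow(H, 2), Rational(117, 10)), Pow(H, -1)) = Mul(Add(Rational(117, 10), Pow(H, 2)), Pow(H, -1)) = Mul(Pow(H, -1), Add(Rational(117, 10), Pow(H, 2))))
Pow(Add(86633, Add(Function('G')(-194), Mul(-1, -92505))), Rational(1, 2)) = Pow(Add(86633, Add(Add(-194, Mul(Rational(117, 10), Pow(-194, -1))), Mul(-1, -92505))), Rational(1, 2)) = Pow(Add(86633, Add(Add(-194, Mul(Rational(117, 10), Rational(-1, 194))), 92505)), Rational(1, 2)) = Pow(Add(86633, Add(Add(-194, Rational(-117, 1940)), 92505)), Rational(1, 2)) = Pow(Add(86633, Add(Rational(-376477, 1940), 92505)), Rational(1, 2)) = Pow(Add(86633, Rational(179083223, 1940)), Rational(1, 2)) = Pow(Rational(347151243, 1940), Rational(1, 2)) = Mul(Rational(1, 970), Pow(168368352855, Rational(1, 2)))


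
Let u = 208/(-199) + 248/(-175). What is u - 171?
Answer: -6040827/34825 ≈ -173.46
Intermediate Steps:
u = -85752/34825 (u = 208*(-1/199) + 248*(-1/175) = -208/199 - 248/175 = -85752/34825 ≈ -2.4624)
u - 171 = -85752/34825 - 171 = -6040827/34825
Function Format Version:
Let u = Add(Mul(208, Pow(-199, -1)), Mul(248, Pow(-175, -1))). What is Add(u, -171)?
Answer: Rational(-6040827, 34825) ≈ -173.46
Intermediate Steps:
u = Rational(-85752, 34825) (u = Add(Mul(208, Rational(-1, 199)), Mul(248, Rational(-1, 175))) = Add(Rational(-208, 199), Rational(-248, 175)) = Rational(-85752, 34825) ≈ -2.4624)
Add(u, -171) = Add(Rational(-85752, 34825), -171) = Rational(-6040827, 34825)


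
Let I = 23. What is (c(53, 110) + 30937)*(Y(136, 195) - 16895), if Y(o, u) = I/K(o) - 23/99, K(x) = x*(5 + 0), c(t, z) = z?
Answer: -11770794912287/22440 ≈ -5.2455e+8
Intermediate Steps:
K(x) = 5*x (K(x) = x*5 = 5*x)
Y(o, u) = -23/99 + 23/(5*o) (Y(o, u) = 23/((5*o)) - 23/99 = 23*(1/(5*o)) - 23*1/99 = 23/(5*o) - 23/99 = -23/99 + 23/(5*o))
(c(53, 110) + 30937)*(Y(136, 195) - 16895) = (110 + 30937)*((23/495)*(99 - 5*136)/136 - 16895) = 31047*((23/495)*(1/136)*(99 - 680) - 16895) = 31047*((23/495)*(1/136)*(-581) - 16895) = 31047*(-13363/67320 - 16895) = 31047*(-1137384763/67320) = -11770794912287/22440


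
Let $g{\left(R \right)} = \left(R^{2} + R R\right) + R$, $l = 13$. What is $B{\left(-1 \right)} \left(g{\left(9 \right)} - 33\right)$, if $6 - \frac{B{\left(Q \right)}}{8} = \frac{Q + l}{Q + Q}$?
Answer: $13248$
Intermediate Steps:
$g{\left(R \right)} = R + 2 R^{2}$ ($g{\left(R \right)} = \left(R^{2} + R^{2}\right) + R = 2 R^{2} + R = R + 2 R^{2}$)
$B{\left(Q \right)} = 48 - \frac{4 \left(13 + Q\right)}{Q}$ ($B{\left(Q \right)} = 48 - 8 \frac{Q + 13}{Q + Q} = 48 - 8 \frac{13 + Q}{2 Q} = 48 - \frac{4 \left(13 + Q\right)}{Q}$)
$B{\left(-1 \right)} \left(g{\left(9 \right)} - 33\right) = \left(44 - \frac{52}{-1}\right) \left(9 \left(1 + 2 \cdot 9\right) - 33\right) = \left(44 - -52\right) \left(9 \left(1 + 18\right) - 33\right) = \left(44 + 52\right) \left(9 \cdot 19 - 33\right) = 96 \left(171 - 33\right) = 96 \cdot 138 = 13248$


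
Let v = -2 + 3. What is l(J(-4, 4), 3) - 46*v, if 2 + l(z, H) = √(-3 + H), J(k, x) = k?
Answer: -48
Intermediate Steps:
l(z, H) = -2 + √(-3 + H)
v = 1
l(J(-4, 4), 3) - 46*v = (-2 + √(-3 + 3)) - 46*1 = (-2 + √0) - 46 = (-2 + 0) - 46 = -2 - 46 = -48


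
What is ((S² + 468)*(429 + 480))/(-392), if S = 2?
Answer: -53631/49 ≈ -1094.5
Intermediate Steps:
((S² + 468)*(429 + 480))/(-392) = ((2² + 468)*(429 + 480))/(-392) = ((4 + 468)*909)*(-1/392) = (472*909)*(-1/392) = 429048*(-1/392) = -53631/49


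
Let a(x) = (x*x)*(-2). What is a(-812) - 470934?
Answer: -1789622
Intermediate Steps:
a(x) = -2*x² (a(x) = x²*(-2) = -2*x²)
a(-812) - 470934 = -2*(-812)² - 470934 = -2*659344 - 470934 = -1318688 - 470934 = -1789622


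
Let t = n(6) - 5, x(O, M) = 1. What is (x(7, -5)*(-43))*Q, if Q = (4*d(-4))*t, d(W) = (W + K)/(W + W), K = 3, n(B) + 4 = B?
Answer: 129/2 ≈ 64.500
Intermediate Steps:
n(B) = -4 + B
t = -3 (t = (-4 + 6) - 5 = 2 - 5 = -3)
d(W) = (3 + W)/(2*W) (d(W) = (W + 3)/(W + W) = (3 + W)/((2*W)) = (3 + W)*(1/(2*W)) = (3 + W)/(2*W))
Q = -3/2 (Q = (4*((1/2)*(3 - 4)/(-4)))*(-3) = (4*((1/2)*(-1/4)*(-1)))*(-3) = (4*(1/8))*(-3) = (1/2)*(-3) = -3/2 ≈ -1.5000)
(x(7, -5)*(-43))*Q = (1*(-43))*(-3/2) = -43*(-3/2) = 129/2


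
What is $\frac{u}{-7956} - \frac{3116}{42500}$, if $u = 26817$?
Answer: $- \frac{5708399}{1657500} \approx -3.444$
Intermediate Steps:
$\frac{u}{-7956} - \frac{3116}{42500} = \frac{26817}{-7956} - \frac{3116}{42500} = 26817 \left(- \frac{1}{7956}\right) - \frac{779}{10625} = - \frac{8939}{2652} - \frac{779}{10625} = - \frac{5708399}{1657500}$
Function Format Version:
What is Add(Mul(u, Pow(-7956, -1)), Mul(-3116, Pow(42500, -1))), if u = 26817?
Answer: Rational(-5708399, 1657500) ≈ -3.4440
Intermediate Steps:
Add(Mul(u, Pow(-7956, -1)), Mul(-3116, Pow(42500, -1))) = Add(Mul(26817, Pow(-7956, -1)), Mul(-3116, Pow(42500, -1))) = Add(Mul(26817, Rational(-1, 7956)), Mul(-3116, Rational(1, 42500))) = Add(Rational(-8939, 2652), Rational(-779, 10625)) = Rational(-5708399, 1657500)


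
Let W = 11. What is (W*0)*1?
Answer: 0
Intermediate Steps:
(W*0)*1 = (11*0)*1 = 0*1 = 0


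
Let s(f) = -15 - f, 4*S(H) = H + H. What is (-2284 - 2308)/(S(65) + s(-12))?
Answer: -9184/59 ≈ -155.66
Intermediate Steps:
S(H) = H/2 (S(H) = (H + H)/4 = (2*H)/4 = H/2)
(-2284 - 2308)/(S(65) + s(-12)) = (-2284 - 2308)/((1/2)*65 + (-15 - 1*(-12))) = -4592/(65/2 + (-15 + 12)) = -4592/(65/2 - 3) = -4592/59/2 = -4592*2/59 = -9184/59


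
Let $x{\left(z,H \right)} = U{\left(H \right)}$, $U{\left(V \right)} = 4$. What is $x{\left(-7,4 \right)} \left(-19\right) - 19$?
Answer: $-95$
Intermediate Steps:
$x{\left(z,H \right)} = 4$
$x{\left(-7,4 \right)} \left(-19\right) - 19 = 4 \left(-19\right) - 19 = -76 - 19 = -95$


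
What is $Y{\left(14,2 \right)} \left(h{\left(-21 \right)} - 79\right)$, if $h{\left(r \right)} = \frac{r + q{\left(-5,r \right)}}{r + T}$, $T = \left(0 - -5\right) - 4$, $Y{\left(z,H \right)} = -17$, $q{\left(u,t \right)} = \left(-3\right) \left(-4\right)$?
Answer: $\frac{26707}{20} \approx 1335.3$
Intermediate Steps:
$q{\left(u,t \right)} = 12$
$T = 1$ ($T = \left(0 + 5\right) - 4 = 5 - 4 = 1$)
$h{\left(r \right)} = \frac{12 + r}{1 + r}$ ($h{\left(r \right)} = \frac{r + 12}{r + 1} = \frac{12 + r}{1 + r}$)
$Y{\left(14,2 \right)} \left(h{\left(-21 \right)} - 79\right) = - 17 \left(\frac{12 - 21}{1 - 21} - 79\right) = - 17 \left(\frac{1}{-20} \left(-9\right) - 79\right) = - 17 \left(\left(- \frac{1}{20}\right) \left(-9\right) - 79\right) = - 17 \left(\frac{9}{20} - 79\right) = \left(-17\right) \left(- \frac{1571}{20}\right) = \frac{26707}{20}$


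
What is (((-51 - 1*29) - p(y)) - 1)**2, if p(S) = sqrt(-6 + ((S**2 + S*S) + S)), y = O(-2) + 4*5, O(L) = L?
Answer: 7221 + 324*sqrt(165) ≈ 11383.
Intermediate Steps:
y = 18 (y = -2 + 4*5 = -2 + 20 = 18)
p(S) = sqrt(-6 + S + 2*S**2) (p(S) = sqrt(-6 + ((S**2 + S**2) + S)) = sqrt(-6 + (2*S**2 + S)) = sqrt(-6 + (S + 2*S**2)) = sqrt(-6 + S + 2*S**2))
(((-51 - 1*29) - p(y)) - 1)**2 = (((-51 - 1*29) - sqrt(-6 + 18 + 2*18**2)) - 1)**2 = (((-51 - 29) - sqrt(-6 + 18 + 2*324)) - 1)**2 = ((-80 - sqrt(-6 + 18 + 648)) - 1)**2 = ((-80 - sqrt(660)) - 1)**2 = ((-80 - 2*sqrt(165)) - 1)**2 = (-81 - 2*sqrt(165))**2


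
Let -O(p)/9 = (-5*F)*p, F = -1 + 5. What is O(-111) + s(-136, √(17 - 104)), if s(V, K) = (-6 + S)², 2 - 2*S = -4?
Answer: -19971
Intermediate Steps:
S = 3 (S = 1 - ½*(-4) = 1 + 2 = 3)
s(V, K) = 9 (s(V, K) = (-6 + 3)² = (-3)² = 9)
F = 4
O(p) = 180*p (O(p) = -9*(-5*4)*p = -(-180)*p = 180*p)
O(-111) + s(-136, √(17 - 104)) = 180*(-111) + 9 = -19980 + 9 = -19971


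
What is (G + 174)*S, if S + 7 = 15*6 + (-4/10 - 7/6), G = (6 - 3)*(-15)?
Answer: 105049/10 ≈ 10505.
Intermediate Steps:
G = -45 (G = 3*(-15) = -45)
S = 2443/30 (S = -7 + (15*6 + (-4/10 - 7/6)) = -7 + (90 + (-4*⅒ - 7*⅙)) = -7 + (90 + (-⅖ - 7/6)) = -7 + (90 - 47/30) = -7 + 2653/30 = 2443/30 ≈ 81.433)
(G + 174)*S = (-45 + 174)*(2443/30) = 129*(2443/30) = 105049/10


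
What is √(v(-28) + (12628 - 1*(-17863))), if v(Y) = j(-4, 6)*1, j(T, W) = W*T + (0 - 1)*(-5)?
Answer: 2*√7618 ≈ 174.56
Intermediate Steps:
j(T, W) = 5 + T*W (j(T, W) = T*W - 1*(-5) = T*W + 5 = 5 + T*W)
v(Y) = -19 (v(Y) = (5 - 4*6)*1 = (5 - 24)*1 = -19*1 = -19)
√(v(-28) + (12628 - 1*(-17863))) = √(-19 + (12628 - 1*(-17863))) = √(-19 + (12628 + 17863)) = √(-19 + 30491) = √30472 = 2*√7618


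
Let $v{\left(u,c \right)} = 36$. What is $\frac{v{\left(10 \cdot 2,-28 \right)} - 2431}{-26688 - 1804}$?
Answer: $\frac{2395}{28492} \approx 0.084059$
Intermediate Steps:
$\frac{v{\left(10 \cdot 2,-28 \right)} - 2431}{-26688 - 1804} = \frac{36 - 2431}{-26688 - 1804} = - \frac{2395}{-28492} = \left(-2395\right) \left(- \frac{1}{28492}\right) = \frac{2395}{28492}$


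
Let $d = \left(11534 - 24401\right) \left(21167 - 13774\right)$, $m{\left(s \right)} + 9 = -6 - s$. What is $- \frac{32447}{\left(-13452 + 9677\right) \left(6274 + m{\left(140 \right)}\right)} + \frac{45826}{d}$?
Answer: $\frac{2027999508907}{2197330663658475} \approx 0.00092294$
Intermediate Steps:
$m{\left(s \right)} = -15 - s$ ($m{\left(s \right)} = -9 - \left(6 + s\right) = -15 - s$)
$d = -95125731$ ($d = \left(-12867\right) 7393 = -95125731$)
$- \frac{32447}{\left(-13452 + 9677\right) \left(6274 + m{\left(140 \right)}\right)} + \frac{45826}{d} = - \frac{32447}{\left(-13452 + 9677\right) \left(6274 - 155\right)} + \frac{45826}{-95125731} = - \frac{32447}{\left(-3775\right) \left(6274 - 155\right)} + 45826 \left(- \frac{1}{95125731}\right) = - \frac{32447}{\left(-3775\right) \left(6274 - 155\right)} - \frac{45826}{95125731} = - \frac{32447}{\left(-3775\right) 6119} - \frac{45826}{95125731} = - \frac{32447}{-23099225} - \frac{45826}{95125731} = \left(-32447\right) \left(- \frac{1}{23099225}\right) - \frac{45826}{95125731} = \frac{32447}{23099225} - \frac{45826}{95125731} = \frac{2027999508907}{2197330663658475}$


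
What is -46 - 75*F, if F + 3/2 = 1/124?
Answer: 8171/124 ≈ 65.895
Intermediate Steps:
F = -185/124 (F = -3/2 + 1/124 = -185/124 ≈ -1.4919)
-46 - 75*F = -46 - 75*(-185/124) = -46 + 13875/124 = 8171/124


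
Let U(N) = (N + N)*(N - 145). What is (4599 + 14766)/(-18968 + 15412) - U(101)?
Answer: 31586363/3556 ≈ 8882.5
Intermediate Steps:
U(N) = 2*N*(-145 + N) (U(N) = (2*N)*(-145 + N) = 2*N*(-145 + N))
(4599 + 14766)/(-18968 + 15412) - U(101) = (4599 + 14766)/(-18968 + 15412) - 2*101*(-145 + 101) = 19365/(-3556) - 2*101*(-44) = 19365*(-1/3556) - 1*(-8888) = -19365/3556 + 8888 = 31586363/3556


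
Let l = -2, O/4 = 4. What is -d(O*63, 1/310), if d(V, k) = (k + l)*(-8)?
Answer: -2476/155 ≈ -15.974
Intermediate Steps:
O = 16 (O = 4*4 = 16)
d(V, k) = 16 - 8*k (d(V, k) = (k - 2)*(-8) = (-2 + k)*(-8) = 16 - 8*k)
-d(O*63, 1/310) = -(16 - 8/310) = -(16 - 8*1/310) = -(16 - 4/155) = -1*2476/155 = -2476/155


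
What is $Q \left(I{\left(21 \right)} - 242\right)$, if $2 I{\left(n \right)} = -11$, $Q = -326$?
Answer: $80685$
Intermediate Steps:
$I{\left(n \right)} = - \frac{11}{2}$ ($I{\left(n \right)} = \frac{1}{2} \left(-11\right) = - \frac{11}{2}$)
$Q \left(I{\left(21 \right)} - 242\right) = - 326 \left(- \frac{11}{2} - 242\right) = \left(-326\right) \left(- \frac{495}{2}\right) = 80685$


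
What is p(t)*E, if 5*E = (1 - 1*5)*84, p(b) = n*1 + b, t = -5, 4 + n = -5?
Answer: 4704/5 ≈ 940.80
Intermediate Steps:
n = -9 (n = -4 - 5 = -9)
p(b) = -9 + b (p(b) = -9*1 + b = -9 + b)
E = -336/5 (E = ((1 - 1*5)*84)/5 = ((1 - 5)*84)/5 = (-4*84)/5 = (⅕)*(-336) = -336/5 ≈ -67.200)
p(t)*E = (-9 - 5)*(-336/5) = -14*(-336/5) = 4704/5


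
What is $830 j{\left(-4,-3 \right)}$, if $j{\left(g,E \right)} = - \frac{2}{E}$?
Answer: $\frac{1660}{3} \approx 553.33$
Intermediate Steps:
$830 j{\left(-4,-3 \right)} = 830 \left(- \frac{2}{-3}\right) = 830 \left(\left(-2\right) \left(- \frac{1}{3}\right)\right) = 830 \cdot \frac{2}{3} = \frac{1660}{3}$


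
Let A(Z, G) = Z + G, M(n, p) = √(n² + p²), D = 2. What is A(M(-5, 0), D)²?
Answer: 49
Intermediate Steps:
A(Z, G) = G + Z
A(M(-5, 0), D)² = (2 + √((-5)² + 0²))² = (2 + √(25 + 0))² = (2 + √25)² = (2 + 5)² = 7² = 49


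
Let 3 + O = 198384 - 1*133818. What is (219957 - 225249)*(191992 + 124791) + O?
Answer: -1676351073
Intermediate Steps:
O = 64563 (O = -3 + (198384 - 1*133818) = -3 + (198384 - 133818) = -3 + 64566 = 64563)
(219957 - 225249)*(191992 + 124791) + O = (219957 - 225249)*(191992 + 124791) + 64563 = -5292*316783 + 64563 = -1676415636 + 64563 = -1676351073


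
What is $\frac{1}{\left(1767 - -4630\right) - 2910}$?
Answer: $\frac{1}{3487} \approx 0.00028678$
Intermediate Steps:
$\frac{1}{\left(1767 - -4630\right) - 2910} = \frac{1}{\left(1767 + 4630\right) - 2910} = \frac{1}{6397 - 2910} = \frac{1}{3487}$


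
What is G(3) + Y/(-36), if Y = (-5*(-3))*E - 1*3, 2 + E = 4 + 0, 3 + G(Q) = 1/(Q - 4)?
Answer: -19/4 ≈ -4.7500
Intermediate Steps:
G(Q) = -3 + 1/(-4 + Q) (G(Q) = -3 + 1/(Q - 4) = -3 + 1/(-4 + Q))
E = 2 (E = -2 + (4 + 0) = -2 + 4 = 2)
Y = 27 (Y = -5*(-3)*2 - 1*3 = 15*2 - 3 = 30 - 3 = 27)
G(3) + Y/(-36) = (13 - 3*3)/(-4 + 3) + 27/(-36) = (13 - 9)/(-1) + 27*(-1/36) = -1*4 - ¾ = -4 - ¾ = -19/4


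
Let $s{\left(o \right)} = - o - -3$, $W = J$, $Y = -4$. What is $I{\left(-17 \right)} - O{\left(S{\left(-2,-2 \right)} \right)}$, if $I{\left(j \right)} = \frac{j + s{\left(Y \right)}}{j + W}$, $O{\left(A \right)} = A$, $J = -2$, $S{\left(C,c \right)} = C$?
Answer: $\frac{48}{19} \approx 2.5263$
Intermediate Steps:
$W = -2$
$s{\left(o \right)} = 3 - o$ ($s{\left(o \right)} = - o + 3 = 3 - o$)
$I{\left(j \right)} = \frac{7 + j}{-2 + j}$ ($I{\left(j \right)} = \frac{j + \left(3 - -4\right)}{j - 2} = \frac{j + \left(3 + 4\right)}{-2 + j} = \frac{j + 7}{-2 + j} = \frac{7 + j}{-2 + j}$)
$I{\left(-17 \right)} - O{\left(S{\left(-2,-2 \right)} \right)} = \frac{7 - 17}{-2 - 17} - -2 = \frac{1}{-19} \left(-10\right) + 2 = \left(- \frac{1}{19}\right) \left(-10\right) + 2 = \frac{10}{19} + 2 = \frac{48}{19}$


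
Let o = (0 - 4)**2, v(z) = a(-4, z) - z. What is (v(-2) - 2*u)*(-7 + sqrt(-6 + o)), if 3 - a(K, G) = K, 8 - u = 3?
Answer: 7 - sqrt(10) ≈ 3.8377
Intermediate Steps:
u = 5 (u = 8 - 1*3 = 8 - 3 = 5)
a(K, G) = 3 - K
v(z) = 7 - z (v(z) = (3 - 1*(-4)) - z = (3 + 4) - z = 7 - z)
o = 16 (o = (-4)**2 = 16)
(v(-2) - 2*u)*(-7 + sqrt(-6 + o)) = ((7 - 1*(-2)) - 2*5)*(-7 + sqrt(-6 + 16)) = ((7 + 2) - 10)*(-7 + sqrt(10)) = (9 - 10)*(-7 + sqrt(10)) = -(-7 + sqrt(10)) = 7 - sqrt(10)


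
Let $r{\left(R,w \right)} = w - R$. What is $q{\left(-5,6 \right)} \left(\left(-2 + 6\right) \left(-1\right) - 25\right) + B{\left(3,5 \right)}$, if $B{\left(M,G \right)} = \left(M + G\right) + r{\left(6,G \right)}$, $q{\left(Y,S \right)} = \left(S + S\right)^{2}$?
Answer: $-4169$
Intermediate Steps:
$q{\left(Y,S \right)} = 4 S^{2}$ ($q{\left(Y,S \right)} = \left(2 S\right)^{2} = 4 S^{2}$)
$B{\left(M,G \right)} = -6 + M + 2 G$ ($B{\left(M,G \right)} = \left(M + G\right) + \left(G - 6\right) = \left(G + M\right) + \left(G - 6\right) = \left(G + M\right) + \left(-6 + G\right) = -6 + M + 2 G$)
$q{\left(-5,6 \right)} \left(\left(-2 + 6\right) \left(-1\right) - 25\right) + B{\left(3,5 \right)} = 4 \cdot 6^{2} \left(\left(-2 + 6\right) \left(-1\right) - 25\right) + \left(-6 + 3 + 2 \cdot 5\right) = 4 \cdot 36 \left(4 \left(-1\right) - 25\right) + \left(-6 + 3 + 10\right) = 144 \left(-4 - 25\right) + 7 = 144 \left(-29\right) + 7 = -4176 + 7 = -4169$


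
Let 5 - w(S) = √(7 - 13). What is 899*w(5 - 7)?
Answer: 4495 - 899*I*√6 ≈ 4495.0 - 2202.1*I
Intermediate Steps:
w(S) = 5 - I*√6 (w(S) = 5 - √(7 - 13) = 5 - √(-6) = 5 - I*√6)
899*w(5 - 7) = 899*(5 - I*√6) = 4495 - 899*I*√6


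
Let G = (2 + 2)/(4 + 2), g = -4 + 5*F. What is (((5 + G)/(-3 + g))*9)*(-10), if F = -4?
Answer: 170/9 ≈ 18.889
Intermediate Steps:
g = -24 (g = -4 + 5*(-4) = -4 - 20 = -24)
G = ⅔ (G = 4/6 = 4*(⅙) = ⅔ ≈ 0.66667)
(((5 + G)/(-3 + g))*9)*(-10) = (((5 + ⅔)/(-3 - 24))*9)*(-10) = (((17/3)/(-27))*9)*(-10) = (((17/3)*(-1/27))*9)*(-10) = -17/81*9*(-10) = -17/9*(-10) = 170/9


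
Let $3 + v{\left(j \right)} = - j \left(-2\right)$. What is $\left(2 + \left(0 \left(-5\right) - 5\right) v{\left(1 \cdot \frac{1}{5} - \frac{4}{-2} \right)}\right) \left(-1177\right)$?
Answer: $5885$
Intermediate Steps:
$v{\left(j \right)} = -3 + 2 j$ ($v{\left(j \right)} = -3 - j \left(-2\right) = -3 - - 2 j = -3 + 2 j$)
$\left(2 + \left(0 \left(-5\right) - 5\right) v{\left(1 \cdot \frac{1}{5} - \frac{4}{-2} \right)}\right) \left(-1177\right) = \left(2 + \left(0 \left(-5\right) - 5\right) \left(-3 + 2 \left(1 \cdot \frac{1}{5} - \frac{4}{-2}\right)\right)\right) \left(-1177\right) = \left(2 + \left(0 - 5\right) \left(-3 + 2 \left(1 \cdot \frac{1}{5} - -2\right)\right)\right) \left(-1177\right) = \left(2 - 5 \left(-3 + 2 \left(\frac{1}{5} + 2\right)\right)\right) \left(-1177\right) = \left(2 - 5 \left(-3 + 2 \cdot \frac{11}{5}\right)\right) \left(-1177\right) = \left(2 - 5 \left(-3 + \frac{22}{5}\right)\right) \left(-1177\right) = \left(2 - 7\right) \left(-1177\right) = \left(-5\right) \left(-1177\right) = 5885$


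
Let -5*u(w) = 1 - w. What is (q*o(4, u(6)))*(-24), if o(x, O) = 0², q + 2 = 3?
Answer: 0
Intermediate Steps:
q = 1 (q = -2 + 3 = 1)
u(w) = -⅕ + w/5 (u(w) = -(1 - w)/5 = -⅕ + w/5)
o(x, O) = 0
(q*o(4, u(6)))*(-24) = (1*0)*(-24) = 0*(-24) = 0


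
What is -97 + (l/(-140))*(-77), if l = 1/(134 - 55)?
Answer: -153249/1580 ≈ -96.993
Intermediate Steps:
l = 1/79 ≈ 0.012658
-97 + (l/(-140))*(-77) = -97 + ((1/79)/(-140))*(-77) = -97 + ((1/79)*(-1/140))*(-77) = -97 - 1/11060*(-77) = -97 + 11/1580 = -153249/1580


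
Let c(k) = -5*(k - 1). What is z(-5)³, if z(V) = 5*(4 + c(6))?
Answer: -1157625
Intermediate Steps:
c(k) = 5 - 5*k (c(k) = -5*(-1 + k) = 5 - 5*k)
z(V) = -105 (z(V) = 5*(4 + (5 - 5*6)) = 5*(4 + (5 - 30)) = 5*(4 - 25) = 5*(-21) = -105)
z(-5)³ = (-105)³ = -1157625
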